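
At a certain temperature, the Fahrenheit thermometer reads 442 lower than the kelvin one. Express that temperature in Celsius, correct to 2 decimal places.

Let x be the kelvin reading; then the Fahrenheit reading is 1.8·x - 459.67.
(1.8·x - 459.67) - x = -442  ⇒  (0.8)·x = 17.67  ⇒  x = 22.0875 K.
In Celsius: 22.0875 - 273.15 = -251.06°C.

-251.06°C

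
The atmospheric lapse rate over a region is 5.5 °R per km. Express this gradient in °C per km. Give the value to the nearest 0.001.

3.056 °C/km

The quantity depends on a temperature interval, so only the ratio of degree sizes applies; the offset between the scales is irrelevant.
A change of 1°R is a change of 5/9°C, so 5.5 × 5/9 = 3.056.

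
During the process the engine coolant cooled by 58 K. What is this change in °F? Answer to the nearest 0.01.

Only the scale ratio 1.8 matters for a change in temperature.
58 × 1.8 = 104.40.

104.40°F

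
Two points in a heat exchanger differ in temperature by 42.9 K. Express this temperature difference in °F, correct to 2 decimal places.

An interval of 1 K corresponds to 1.8°F.
42.9 × 1.8 = 77.22.

77.22°F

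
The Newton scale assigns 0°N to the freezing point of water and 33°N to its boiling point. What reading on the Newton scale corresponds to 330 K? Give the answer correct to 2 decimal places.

First in Celsius: 330 - 273.15 = 56.8500°C.
Linearly onto the Newton scale: 0 + (56.8500 / 100) × (33 - 0) = 18.76°N.

18.76°N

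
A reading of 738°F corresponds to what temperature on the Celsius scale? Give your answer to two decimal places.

In Celsius: (738 - 32) × 5/9 = 392.2222°C.

392.22°C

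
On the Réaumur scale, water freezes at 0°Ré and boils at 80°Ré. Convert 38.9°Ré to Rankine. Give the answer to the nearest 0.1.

579.2°R

Linear interpolation between the fixed points: C = (38.9 - 0) × 100 / (80 - 0) = 48.6250°C.
Then 48.6250 × 1.8 + 491.67 = 579.2°R.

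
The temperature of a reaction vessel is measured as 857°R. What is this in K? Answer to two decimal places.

476.11 K

In Celsius: (857 - 491.67) × 5/9 = 202.9611°C.
In kelvin: 202.9611 + 273.15 = 476.11 K.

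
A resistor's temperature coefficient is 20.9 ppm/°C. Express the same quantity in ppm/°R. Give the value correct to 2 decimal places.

Since only a temperature interval is involved, the additive offset between the scales drops out.
A change of 1°R is a change of 5/9°C, so per °R the value is 20.9 × 5/9 = 11.61.

11.61 ppm/°R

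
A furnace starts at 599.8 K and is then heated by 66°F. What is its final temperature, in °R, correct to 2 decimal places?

1145.64°R

Initial temperature in Celsius: 599.8 - 273.15 = 326.6500°C.
The 66°F change is an interval, so only the factor 5/9 applies: +66 × 5/9 = +36.6667°C.
Final Celsius temperature: 326.6500 + 36.6667 = 363.3167°C.
In Rankine: 363.3167 × 1.8 + 491.67 = 1145.64°R.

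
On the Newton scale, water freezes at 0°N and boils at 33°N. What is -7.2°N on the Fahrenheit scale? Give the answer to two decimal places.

Linear interpolation between the fixed points: C = (-7.2 - 0) × 100 / (33 - 0) = -21.8182°C.
Then -21.8182 × 1.8 + 32 = -7.27°F.

-7.27°F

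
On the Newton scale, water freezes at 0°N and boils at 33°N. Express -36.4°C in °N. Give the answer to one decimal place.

Linearly onto the Newton scale: 0 + (-36.4000 / 100) × (33 - 0) = -12.0°N.

-12.0°N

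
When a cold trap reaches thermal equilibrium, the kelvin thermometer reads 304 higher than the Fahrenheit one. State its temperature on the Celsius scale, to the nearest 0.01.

Let x be the Fahrenheit reading; then the kelvin reading is 5/9·x + 255.372.
(5/9·x + 255.372) - x = 304  ⇒  (-4/9)·x = 48.6278  ⇒  x = -109.4125°F.
In Celsius: (-109.4125 - 32) × 5/9 = -78.56°C.

-78.56°C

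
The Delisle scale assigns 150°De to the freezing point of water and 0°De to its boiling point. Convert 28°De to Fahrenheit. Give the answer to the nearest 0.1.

178.4°F

Linear interpolation between the fixed points: C = (28 - 150) × 100 / (0 - 150) = 81.3333°C.
Then 81.3333 × 1.8 + 32 = 178.4°F.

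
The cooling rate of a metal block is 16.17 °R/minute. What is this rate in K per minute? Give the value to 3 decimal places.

Since only a temperature interval is involved, the additive offset between the scales drops out.
A change of 1°R is a change of 5/9 K, so 16.17 × 5/9 = 8.983.

8.983 K/minute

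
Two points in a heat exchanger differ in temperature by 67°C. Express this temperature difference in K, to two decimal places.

67.00 K

Celsius and kelvin degrees are the same size, so the interval is unchanged: 67.00.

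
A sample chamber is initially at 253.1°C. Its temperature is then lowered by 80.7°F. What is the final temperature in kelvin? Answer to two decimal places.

The 80.7°F change is an interval, so only the factor 5/9 applies: -80.7 × 5/9 = -44.8333°C.
Final Celsius temperature: 253.1000 - 44.8333 = 208.2667°C.
In kelvin: 208.2667 + 273.15 = 481.42 K.

481.42 K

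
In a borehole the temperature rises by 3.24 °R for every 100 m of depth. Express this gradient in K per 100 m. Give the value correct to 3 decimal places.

The quantity depends on a temperature interval, so only the ratio of degree sizes applies; the offset between the scales is irrelevant.
A change of 1°R is a change of 5/9 K, so 3.24 × 5/9 = 1.800.

1.800 K/100 m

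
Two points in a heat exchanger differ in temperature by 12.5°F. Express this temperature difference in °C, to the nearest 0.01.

6.94°C

An interval of 1°F corresponds to 5/9°C.
12.5 × 5/9 = 6.94.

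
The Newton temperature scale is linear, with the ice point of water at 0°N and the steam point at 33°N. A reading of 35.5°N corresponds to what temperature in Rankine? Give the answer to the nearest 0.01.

Linear interpolation between the fixed points: C = (35.5 - 0) × 100 / (33 - 0) = 107.5758°C.
Then 107.5758 × 1.8 + 491.67 = 685.31°R.

685.31°R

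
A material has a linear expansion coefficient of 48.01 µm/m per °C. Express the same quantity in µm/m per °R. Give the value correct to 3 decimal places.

Since only a temperature interval is involved, the additive offset between the scales drops out.
A change of 1°R is a change of 5/9°C, so per °R the value is 48.01 × 5/9 = 26.672.

26.672 µm/m per °R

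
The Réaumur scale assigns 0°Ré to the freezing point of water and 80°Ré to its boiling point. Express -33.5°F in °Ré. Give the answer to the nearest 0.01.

-29.11°Ré

First in Celsius: (-33.5 - 32) × 5/9 = -36.3889°C.
Linearly onto the Réaumur scale: 0 + (-36.3889 / 100) × (80 - 0) = -29.11°Ré.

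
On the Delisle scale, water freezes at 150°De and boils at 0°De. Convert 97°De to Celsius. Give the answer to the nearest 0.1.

35.3°C

Linear interpolation between the fixed points: C = (97 - 150) × 100 / (0 - 150) = 35.3333°C.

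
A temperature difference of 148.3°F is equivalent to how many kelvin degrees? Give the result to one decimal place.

Only the scale ratio 5/9 matters for a change in temperature.
148.3 × 5/9 = 82.4.

82.4 K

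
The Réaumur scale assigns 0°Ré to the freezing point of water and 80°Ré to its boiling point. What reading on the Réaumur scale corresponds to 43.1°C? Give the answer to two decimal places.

Linearly onto the Réaumur scale: 0 + (43.1000 / 100) × (80 - 0) = 34.48°Ré.

34.48°Ré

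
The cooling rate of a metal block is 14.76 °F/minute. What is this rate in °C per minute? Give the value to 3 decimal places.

8.200 °C/minute

The quantity depends on a temperature interval, so only the ratio of degree sizes applies; the offset between the scales is irrelevant.
A change of 1°F is a change of 5/9°C, so 14.76 × 5/9 = 8.200.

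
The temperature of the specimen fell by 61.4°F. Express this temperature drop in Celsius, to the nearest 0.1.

An interval of 1°F corresponds to 5/9°C.
61.4 × 5/9 = 34.1.

34.1°C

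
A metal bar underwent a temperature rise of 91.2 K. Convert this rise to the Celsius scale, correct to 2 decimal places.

Kelvin and Celsius degrees are the same size, so the interval is unchanged: 91.20.

91.20°C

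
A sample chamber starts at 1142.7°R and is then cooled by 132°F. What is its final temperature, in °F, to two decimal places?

Initial temperature in Celsius: (1142.7 - 491.67) × 5/9 = 361.6833°C.
The 132°F change is an interval, so only the factor 5/9 applies: -132 × 5/9 = -73.3333°C.
Final Celsius temperature: 361.6833 - 73.3333 = 288.3500°C.
In Fahrenheit: 288.3500 × 1.8 + 32 = 551.03°F.

551.03°F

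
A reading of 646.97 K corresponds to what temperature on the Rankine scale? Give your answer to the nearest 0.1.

1164.5°R

In Celsius: 646.97 - 273.15 = 373.8200°C.
In Rankine: 373.8200 × 1.8 + 491.67 = 1164.5°R.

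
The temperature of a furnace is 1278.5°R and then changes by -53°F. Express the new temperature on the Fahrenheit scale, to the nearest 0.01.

Initial temperature in Celsius: (1278.5 - 491.67) × 5/9 = 437.1278°C.
The 53°F change is an interval, so only the factor 5/9 applies: -53 × 5/9 = -29.4444°C.
Final Celsius temperature: 437.1278 - 29.4444 = 407.6833°C.
In Fahrenheit: 407.6833 × 1.8 + 32 = 765.83°F.

765.83°F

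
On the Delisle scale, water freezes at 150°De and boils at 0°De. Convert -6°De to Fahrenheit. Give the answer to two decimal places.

219.20°F

Linear interpolation between the fixed points: C = (-6 - 150) × 100 / (0 - 150) = 104.0000°C.
Then 104.0000 × 1.8 + 32 = 219.20°F.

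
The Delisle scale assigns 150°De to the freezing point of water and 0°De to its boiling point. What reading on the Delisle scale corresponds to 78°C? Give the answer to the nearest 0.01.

Linearly onto the Delisle scale: 150 + (78.0000 / 100) × (0 - 150) = 33.00°De.

33.00°De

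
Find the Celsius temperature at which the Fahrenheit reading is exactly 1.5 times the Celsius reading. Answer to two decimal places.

Let C be the Celsius reading. The Fahrenheit reading is F = 1.8·C + 32.
Require F = 1.5·C: 1.8·C + 32 = 1.5·C.
(0.3)·C = -32  ⇒  C = -106.67.

-106.67°C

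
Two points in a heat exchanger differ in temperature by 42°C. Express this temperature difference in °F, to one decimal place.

Only the scale ratio 1.8 matters for a change in temperature.
42 × 1.8 = 75.6.

75.6°F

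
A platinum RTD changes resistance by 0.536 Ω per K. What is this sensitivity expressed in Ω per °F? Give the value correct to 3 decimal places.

Since only a temperature interval is involved, the additive offset between the scales drops out.
A change of 1°F is a change of 5/9 K, so per °F the value is 0.536 × 5/9 = 0.298.

0.298 Ω per °F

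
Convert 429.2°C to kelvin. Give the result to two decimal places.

702.35 K

In kelvin: 429.2000 + 273.15 = 702.35 K.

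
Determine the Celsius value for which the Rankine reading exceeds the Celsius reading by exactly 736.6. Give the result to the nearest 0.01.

Let C be the Celsius reading. The Rankine reading is R = 1.8·C + 491.67.
Require R - C = 736.6: (0.8)·C + 491.67 = 736.6.
C = (736.6 - 491.67) / (0.8) = 306.16.

306.16°C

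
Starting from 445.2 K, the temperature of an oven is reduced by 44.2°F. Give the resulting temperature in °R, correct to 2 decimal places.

757.16°R

Initial temperature in Celsius: 445.2 - 273.15 = 172.0500°C.
The 44.2°F change is an interval, so only the factor 5/9 applies: -44.2 × 5/9 = -24.5556°C.
Final Celsius temperature: 172.0500 - 24.5556 = 147.4944°C.
In Rankine: 147.4944 × 1.8 + 491.67 = 757.16°R.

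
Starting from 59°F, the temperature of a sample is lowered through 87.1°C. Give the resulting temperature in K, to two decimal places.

Initial temperature in Celsius: (59 - 32) × 5/9 = 15.0000°C.
Final Celsius temperature: 15.0000 - 87.1000 = -72.1000°C.
In kelvin: -72.1000 + 273.15 = 201.05 K.

201.05 K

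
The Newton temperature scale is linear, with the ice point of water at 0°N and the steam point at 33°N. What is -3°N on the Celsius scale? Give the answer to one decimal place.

Linear interpolation between the fixed points: C = (-3 - 0) × 100 / (33 - 0) = -9.0909°C.

-9.1°C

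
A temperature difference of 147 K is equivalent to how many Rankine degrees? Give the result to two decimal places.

For a temperature interval the offset drops out; only the factor 1.8 applies.
147 × 1.8 = 264.60.

264.60°R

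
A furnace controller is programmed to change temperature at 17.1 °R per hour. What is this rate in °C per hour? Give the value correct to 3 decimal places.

9.500 °C/hour

Since only a temperature interval is involved, the additive offset between the scales drops out.
A change of 1°R is a change of 5/9°C, so 17.1 × 5/9 = 9.500.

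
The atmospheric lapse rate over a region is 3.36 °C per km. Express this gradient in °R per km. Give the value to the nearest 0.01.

Since only a temperature interval is involved, the additive offset between the scales drops out.
A change of 1°C is a change of 1.8°R, so 3.36 × 1.8 = 6.05.

6.05 °R/km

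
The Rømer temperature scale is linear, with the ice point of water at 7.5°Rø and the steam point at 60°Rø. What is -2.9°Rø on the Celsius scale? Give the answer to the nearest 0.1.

-19.8°C

Linear interpolation between the fixed points: C = (-2.9 - 7.5) × 100 / (60 - 7.5) = -19.8095°C.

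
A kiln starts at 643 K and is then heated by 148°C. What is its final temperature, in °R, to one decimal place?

1423.8°R

Initial temperature in Celsius: 643 - 273.15 = 369.8500°C.
Final Celsius temperature: 369.8500 + 148.0000 = 517.8500°C.
In Rankine: 517.8500 × 1.8 + 491.67 = 1423.8°R.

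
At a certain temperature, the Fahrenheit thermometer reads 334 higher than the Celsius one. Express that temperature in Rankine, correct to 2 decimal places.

Let x be the Celsius reading; then the Fahrenheit reading is 1.8·x + 32.
(1.8·x + 32) - x = 334  ⇒  (0.8)·x = 302  ⇒  x = 377.5000°C.
In Rankine: 377.5000 × 1.8 + 491.67 = 1171.17°R.

1171.17°R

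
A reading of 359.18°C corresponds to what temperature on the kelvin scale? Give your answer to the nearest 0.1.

632.3 K

In kelvin: 359.1800 + 273.15 = 632.3 K.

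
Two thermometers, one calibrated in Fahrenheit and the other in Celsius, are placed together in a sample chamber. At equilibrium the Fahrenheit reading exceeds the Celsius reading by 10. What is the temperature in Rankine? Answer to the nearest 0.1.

Let x be the Fahrenheit reading; then the Celsius reading is 5/9·x - 17.7778.
(5/9·x - 17.7778) - x = -10  ⇒  (-4/9)·x = 70/9  ⇒  x = -17.5000°F.
In Celsius: (-17.5 - 32) × 5/9 = -27.5000°C.
In Rankine: -27.5000 × 1.8 + 491.67 = 442.2°R.

442.2°R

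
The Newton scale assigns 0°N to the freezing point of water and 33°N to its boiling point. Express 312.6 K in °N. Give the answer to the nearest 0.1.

First in Celsius: 312.6 - 273.15 = 39.4500°C.
Linearly onto the Newton scale: 0 + (39.4500 / 100) × (33 - 0) = 13.0°N.

13.0°N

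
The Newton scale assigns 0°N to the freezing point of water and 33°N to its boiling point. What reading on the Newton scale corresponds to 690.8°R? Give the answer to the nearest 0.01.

First in Celsius: (690.8 - 491.67) × 5/9 = 110.6278°C.
Linearly onto the Newton scale: 0 + (110.6278 / 100) × (33 - 0) = 36.51°N.

36.51°N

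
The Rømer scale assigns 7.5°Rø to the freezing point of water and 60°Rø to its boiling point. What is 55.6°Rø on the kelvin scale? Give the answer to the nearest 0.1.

364.8 K

Linear interpolation between the fixed points: C = (55.6 - 7.5) × 100 / (60 - 7.5) = 91.6190°C.
Then 91.6190 + 273.15 = 364.8 K.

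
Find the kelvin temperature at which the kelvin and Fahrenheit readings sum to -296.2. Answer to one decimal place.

Let K be the kelvin reading. The Fahrenheit reading is F = 1.8·K - 459.67.
Require K + F = -296.2: (2.8)·K - 459.67 = -296.2.
K = (-296.2 + 459.67) / (2.8) = 58.4.

58.4 K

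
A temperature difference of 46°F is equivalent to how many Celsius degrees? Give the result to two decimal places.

For a temperature interval the offset drops out; only the factor 5/9 applies.
46 × 5/9 = 25.56.

25.56°C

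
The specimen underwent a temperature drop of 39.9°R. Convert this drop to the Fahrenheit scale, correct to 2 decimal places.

Rankine and Fahrenheit degrees are the same size, so the interval is unchanged: 39.90.

39.90°F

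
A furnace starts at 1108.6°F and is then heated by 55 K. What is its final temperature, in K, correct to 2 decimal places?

926.26 K

Initial temperature in Celsius: (1108.6 - 32) × 5/9 = 598.1111°C.
The 55 K change is an interval; Kelvin and Celsius degrees are the same size, so ΔC = +55°C.
Final Celsius temperature: 598.1111 + 55.0000 = 653.1111°C.
In kelvin: 653.1111 + 273.15 = 926.26 K.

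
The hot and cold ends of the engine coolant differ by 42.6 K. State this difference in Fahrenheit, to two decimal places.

76.68°F

For a temperature interval the offset drops out; only the factor 1.8 applies.
42.6 × 1.8 = 76.68.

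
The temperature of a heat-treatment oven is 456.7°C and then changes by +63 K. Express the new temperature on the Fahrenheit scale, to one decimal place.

967.5°F

The 63 K change is an interval; Kelvin and Celsius degrees are the same size, so ΔC = +63°C.
Final Celsius temperature: 456.7000 + 63.0000 = 519.7000°C.
In Fahrenheit: 519.7000 × 1.8 + 32 = 967.5°F.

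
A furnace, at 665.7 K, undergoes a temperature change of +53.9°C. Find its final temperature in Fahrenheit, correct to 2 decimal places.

Initial temperature in Celsius: 665.7 - 273.15 = 392.5500°C.
Final Celsius temperature: 392.5500 + 53.9000 = 446.4500°C.
In Fahrenheit: 446.4500 × 1.8 + 32 = 835.61°F.

835.61°F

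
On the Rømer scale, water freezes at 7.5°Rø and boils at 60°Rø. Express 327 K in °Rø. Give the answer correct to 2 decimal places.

35.77°Rø

First in Celsius: 327 - 273.15 = 53.8500°C.
Linearly onto the Rømer scale: 7.5 + (53.8500 / 100) × (60 - 7.5) = 35.77°Rø.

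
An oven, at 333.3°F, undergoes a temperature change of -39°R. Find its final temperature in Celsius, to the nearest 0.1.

Initial temperature in Celsius: (333.3 - 32) × 5/9 = 167.3889°C.
The 39°R change is an interval, so only the factor 5/9 applies: -39 × 5/9 = -21.6667°C.
Final Celsius temperature: 167.3889 - 21.6667 = 145.7222°C.

145.7°C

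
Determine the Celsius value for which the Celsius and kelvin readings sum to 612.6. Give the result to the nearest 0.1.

Let C be the Celsius reading. The kelvin reading is K = 1·C + 273.15.
Require C + K = 612.6: (2)·C + 273.15 = 612.6.
C = (612.6 - 273.15) / (2) = 169.7.

169.7°C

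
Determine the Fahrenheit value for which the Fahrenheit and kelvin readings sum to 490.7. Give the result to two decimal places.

Let F be the Fahrenheit reading. The kelvin reading is K = 5/9·F + 255.372.
Require F + K = 490.7: (14/9)·F + 255.372 = 490.7.
F = (490.7 - 255.372) / (14/9) = 151.28.

151.28°F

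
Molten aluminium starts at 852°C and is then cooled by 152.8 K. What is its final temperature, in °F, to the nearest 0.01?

1290.56°F

The 152.8 K change is an interval; Kelvin and Celsius degrees are the same size, so ΔC = -152.8°C.
Final Celsius temperature: 852.0000 - 152.8000 = 699.2000°C.
In Fahrenheit: 699.2000 × 1.8 + 32 = 1290.56°F.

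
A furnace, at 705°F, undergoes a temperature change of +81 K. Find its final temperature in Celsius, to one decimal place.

Initial temperature in Celsius: (705 - 32) × 5/9 = 373.8889°C.
The 81 K change is an interval; Kelvin and Celsius degrees are the same size, so ΔC = +81°C.
Final Celsius temperature: 373.8889 + 81.0000 = 454.8889°C.

454.9°C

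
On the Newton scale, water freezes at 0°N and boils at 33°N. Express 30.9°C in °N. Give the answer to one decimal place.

Linearly onto the Newton scale: 0 + (30.9000 / 100) × (33 - 0) = 10.2°N.

10.2°N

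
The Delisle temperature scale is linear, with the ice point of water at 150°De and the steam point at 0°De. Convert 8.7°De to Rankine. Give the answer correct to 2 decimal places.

Linear interpolation between the fixed points: C = (8.7 - 150) × 100 / (0 - 150) = 94.2000°C.
Then 94.2000 × 1.8 + 491.67 = 661.23°R.

661.23°R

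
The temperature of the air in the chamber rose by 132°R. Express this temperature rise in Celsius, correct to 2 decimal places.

Only the scale ratio 5/9 matters for a change in temperature.
132 × 5/9 = 73.33.

73.33°C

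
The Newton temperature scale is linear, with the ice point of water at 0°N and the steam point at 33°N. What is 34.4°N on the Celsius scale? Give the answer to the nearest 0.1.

104.2°C

Linear interpolation between the fixed points: C = (34.4 - 0) × 100 / (33 - 0) = 104.2424°C.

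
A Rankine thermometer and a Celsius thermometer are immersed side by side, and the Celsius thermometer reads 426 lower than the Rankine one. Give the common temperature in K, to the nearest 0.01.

191.06 K

Let x be the Rankine reading; then the Celsius reading is 5/9·x - 273.15.
(5/9·x - 273.15) - x = -426  ⇒  (-4/9)·x = -152.85  ⇒  x = 343.9125°R.
In Celsius: (343.9125 - 491.67) × 5/9 = -82.0875°C.
In kelvin: -82.0875 + 273.15 = 191.06 K.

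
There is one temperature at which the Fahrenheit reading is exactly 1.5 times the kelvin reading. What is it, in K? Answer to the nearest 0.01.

1532.23 K

Let K be the kelvin reading. The Fahrenheit reading is F = 1.8·K - 459.67.
Require F = 1.5·K: 1.8·K - 459.67 = 1.5·K.
(0.3)·K = 459.67  ⇒  K = 1532.23.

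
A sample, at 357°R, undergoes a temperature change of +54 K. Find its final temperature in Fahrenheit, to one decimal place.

-5.5°F

Initial temperature in Celsius: (357 - 491.67) × 5/9 = -74.8167°C.
The 54 K change is an interval; Kelvin and Celsius degrees are the same size, so ΔC = +54°C.
Final Celsius temperature: -74.8167 + 54.0000 = -20.8167°C.
In Fahrenheit: -20.8167 × 1.8 + 32 = -5.5°F.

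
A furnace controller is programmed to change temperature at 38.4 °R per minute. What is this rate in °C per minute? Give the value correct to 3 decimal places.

21.333 °C/minute

The quantity depends on a temperature interval, so only the ratio of degree sizes applies; the offset between the scales is irrelevant.
A change of 1°R is a change of 5/9°C, so 38.4 × 5/9 = 21.333.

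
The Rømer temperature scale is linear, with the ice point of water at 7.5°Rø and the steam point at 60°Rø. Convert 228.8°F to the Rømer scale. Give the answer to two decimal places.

First in Celsius: (228.8 - 32) × 5/9 = 109.3333°C.
Linearly onto the Rømer scale: 7.5 + (109.3333 / 100) × (60 - 7.5) = 64.90°Rø.

64.90°Rø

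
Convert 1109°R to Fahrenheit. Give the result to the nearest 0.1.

In Celsius: (1109 - 491.67) × 5/9 = 342.9611°C.
In Fahrenheit: 342.9611 × 1.8 + 32 = 649.3°F.

649.3°F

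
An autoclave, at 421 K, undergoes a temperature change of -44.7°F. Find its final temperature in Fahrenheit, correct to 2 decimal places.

Initial temperature in Celsius: 421 - 273.15 = 147.8500°C.
The 44.7°F change is an interval, so only the factor 5/9 applies: -44.7 × 5/9 = -24.8333°C.
Final Celsius temperature: 147.8500 - 24.8333 = 123.0167°C.
In Fahrenheit: 123.0167 × 1.8 + 32 = 253.43°F.

253.43°F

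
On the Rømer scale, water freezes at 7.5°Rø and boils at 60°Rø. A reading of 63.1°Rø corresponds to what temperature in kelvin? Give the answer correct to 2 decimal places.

Linear interpolation between the fixed points: C = (63.1 - 7.5) × 100 / (60 - 7.5) = 105.9048°C.
Then 105.9048 + 273.15 = 379.05 K.

379.05 K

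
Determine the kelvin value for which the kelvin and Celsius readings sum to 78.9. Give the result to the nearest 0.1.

176.0 K

Let K be the kelvin reading. The Celsius reading is C = 1·K - 273.15.
Require K + C = 78.9: (2)·K - 273.15 = 78.9.
K = (78.9 + 273.15) / (2) = 176.0.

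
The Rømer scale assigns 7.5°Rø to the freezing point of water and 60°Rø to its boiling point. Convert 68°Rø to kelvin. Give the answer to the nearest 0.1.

Linear interpolation between the fixed points: C = (68 - 7.5) × 100 / (60 - 7.5) = 115.2381°C.
Then 115.2381 + 273.15 = 388.4 K.

388.4 K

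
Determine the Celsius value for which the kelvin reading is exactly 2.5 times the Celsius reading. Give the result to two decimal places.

Let C be the Celsius reading. The kelvin reading is K = 1·C + 273.15.
Require K = 2.5·C: 1·C + 273.15 = 2.5·C.
(-1.5)·C = -273.15  ⇒  C = 182.10.

182.10°C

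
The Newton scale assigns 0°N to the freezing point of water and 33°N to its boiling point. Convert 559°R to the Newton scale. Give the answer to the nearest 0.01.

First in Celsius: (559 - 491.67) × 5/9 = 37.4056°C.
Linearly onto the Newton scale: 0 + (37.4056 / 100) × (33 - 0) = 12.34°N.

12.34°N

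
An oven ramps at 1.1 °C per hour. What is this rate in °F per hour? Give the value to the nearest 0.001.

The quantity depends on a temperature interval, so only the ratio of degree sizes applies; the offset between the scales is irrelevant.
A change of 1°C is a change of 1.8°F, so 1.1 × 1.8 = 1.980.

1.980 °F/hour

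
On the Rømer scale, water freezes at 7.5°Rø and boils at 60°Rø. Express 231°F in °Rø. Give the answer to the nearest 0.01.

65.54°Rø

First in Celsius: (231 - 32) × 5/9 = 110.5556°C.
Linearly onto the Rømer scale: 7.5 + (110.5556 / 100) × (60 - 7.5) = 65.54°Rø.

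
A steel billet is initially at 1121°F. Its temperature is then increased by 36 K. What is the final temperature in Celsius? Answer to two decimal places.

Initial temperature in Celsius: (1121 - 32) × 5/9 = 605.0000°C.
The 36 K change is an interval; Kelvin and Celsius degrees are the same size, so ΔC = +36°C.
Final Celsius temperature: 605.0000 + 36.0000 = 641.0000°C.

641.00°C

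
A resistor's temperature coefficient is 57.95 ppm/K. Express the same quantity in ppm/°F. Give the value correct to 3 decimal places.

Since only a temperature interval is involved, the additive offset between the scales drops out.
A change of 1°F is a change of 5/9 K, so per °F the value is 57.95 × 5/9 = 32.194.

32.194 ppm/°F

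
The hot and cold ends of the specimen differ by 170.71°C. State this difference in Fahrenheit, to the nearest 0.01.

An interval of 1°C corresponds to 1.8°F.
170.71 × 1.8 = 307.28.

307.28°F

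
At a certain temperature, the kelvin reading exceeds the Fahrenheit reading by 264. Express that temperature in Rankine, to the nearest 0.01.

440.26°R

Let x be the Fahrenheit reading; then the kelvin reading is 5/9·x + 255.372.
(5/9·x + 255.372) - x = 264  ⇒  (-4/9)·x = 8.62778  ⇒  x = -19.4125°F.
In Celsius: (-19.4125 - 32) × 5/9 = -28.5625°C.
In Rankine: -28.5625 × 1.8 + 491.67 = 440.26°R.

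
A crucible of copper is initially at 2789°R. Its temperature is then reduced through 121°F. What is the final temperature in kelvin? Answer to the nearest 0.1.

Initial temperature in Celsius: (2789 - 491.67) × 5/9 = 1276.2944°C.
The 121°F change is an interval, so only the factor 5/9 applies: -121 × 5/9 = -67.2222°C.
Final Celsius temperature: 1276.2944 - 67.2222 = 1209.0722°C.
In kelvin: 1209.0722 + 273.15 = 1482.2 K.

1482.2 K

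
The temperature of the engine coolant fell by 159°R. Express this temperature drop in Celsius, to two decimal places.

An interval of 1°R corresponds to 5/9°C.
159 × 5/9 = 88.33.

88.33°C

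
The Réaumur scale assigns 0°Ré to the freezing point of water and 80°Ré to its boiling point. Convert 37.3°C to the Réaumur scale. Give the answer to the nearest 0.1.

29.8°Ré

Linearly onto the Réaumur scale: 0 + (37.3000 / 100) × (80 - 0) = 29.8°Ré.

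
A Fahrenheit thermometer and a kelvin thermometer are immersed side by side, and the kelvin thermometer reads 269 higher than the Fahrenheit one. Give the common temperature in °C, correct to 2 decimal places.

-34.81°C

Let x be the Fahrenheit reading; then the kelvin reading is 5/9·x + 255.372.
(5/9·x + 255.372) - x = 269  ⇒  (-4/9)·x = 13.6278  ⇒  x = -30.6625°F.
In Celsius: (-30.6625 - 32) × 5/9 = -34.81°C.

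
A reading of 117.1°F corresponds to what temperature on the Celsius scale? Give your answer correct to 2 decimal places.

In Celsius: (117.1 - 32) × 5/9 = 47.2778°C.

47.28°C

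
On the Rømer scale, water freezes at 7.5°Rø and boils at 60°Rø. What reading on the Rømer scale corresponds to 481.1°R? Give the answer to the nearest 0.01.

4.42°Rø

First in Celsius: (481.1 - 491.67) × 5/9 = -5.8722°C.
Linearly onto the Rømer scale: 7.5 + (-5.8722 / 100) × (60 - 7.5) = 4.42°Rø.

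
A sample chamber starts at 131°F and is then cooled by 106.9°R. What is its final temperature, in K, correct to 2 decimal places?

268.76 K

Initial temperature in Celsius: (131 - 32) × 5/9 = 55.0000°C.
The 106.9°R change is an interval, so only the factor 5/9 applies: -106.9 × 5/9 = -59.3889°C.
Final Celsius temperature: 55.0000 - 59.3889 = -4.3889°C.
In kelvin: -4.3889 + 273.15 = 268.76 K.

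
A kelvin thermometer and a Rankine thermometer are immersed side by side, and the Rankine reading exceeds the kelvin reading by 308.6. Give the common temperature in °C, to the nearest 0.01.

Let x be the kelvin reading; then the Rankine reading is 1.8·x.
(1.8·x) - x = 308.6  ⇒  (0.8)·x = 308.6  ⇒  x = 385.7500 K.
In Celsius: 385.75 - 273.15 = 112.60°C.

112.60°C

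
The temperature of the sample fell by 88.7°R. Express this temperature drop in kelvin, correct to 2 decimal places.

49.28 K

For a temperature interval the offset drops out; only the factor 5/9 applies.
88.7 × 5/9 = 49.28.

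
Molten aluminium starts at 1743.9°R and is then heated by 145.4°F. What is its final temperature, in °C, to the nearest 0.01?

776.46°C

Initial temperature in Celsius: (1743.9 - 491.67) × 5/9 = 695.6833°C.
The 145.4°F change is an interval, so only the factor 5/9 applies: +145.4 × 5/9 = +80.7778°C.
Final Celsius temperature: 695.6833 + 80.7778 = 776.4611°C.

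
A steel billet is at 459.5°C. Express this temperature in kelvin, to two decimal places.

In kelvin: 459.5000 + 273.15 = 732.65 K.

732.65 K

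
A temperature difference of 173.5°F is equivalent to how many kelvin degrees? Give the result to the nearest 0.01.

Only the scale ratio 5/9 matters for a change in temperature.
173.5 × 5/9 = 96.39.

96.39 K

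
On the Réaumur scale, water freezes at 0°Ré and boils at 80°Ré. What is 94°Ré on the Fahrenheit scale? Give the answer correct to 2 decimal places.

Linear interpolation between the fixed points: C = (94 - 0) × 100 / (80 - 0) = 117.5000°C.
Then 117.5000 × 1.8 + 32 = 243.50°F.

243.50°F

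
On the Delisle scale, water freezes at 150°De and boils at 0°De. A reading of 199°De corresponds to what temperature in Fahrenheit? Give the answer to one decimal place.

-26.8°F

Linear interpolation between the fixed points: C = (199 - 150) × 100 / (0 - 150) = -32.6667°C.
Then -32.6667 × 1.8 + 32 = -26.8°F.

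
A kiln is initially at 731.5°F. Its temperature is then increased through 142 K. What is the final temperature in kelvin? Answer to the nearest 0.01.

803.76 K

Initial temperature in Celsius: (731.5 - 32) × 5/9 = 388.6111°C.
The 142 K change is an interval; Kelvin and Celsius degrees are the same size, so ΔC = +142°C.
Final Celsius temperature: 388.6111 + 142.0000 = 530.6111°C.
In kelvin: 530.6111 + 273.15 = 803.76 K.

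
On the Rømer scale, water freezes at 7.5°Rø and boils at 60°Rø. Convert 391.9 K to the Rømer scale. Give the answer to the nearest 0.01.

First in Celsius: 391.9 - 273.15 = 118.7500°C.
Linearly onto the Rømer scale: 7.5 + (118.7500 / 100) × (60 - 7.5) = 69.84°Rø.

69.84°Rø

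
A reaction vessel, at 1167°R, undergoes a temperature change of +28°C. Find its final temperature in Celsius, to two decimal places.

Initial temperature in Celsius: (1167 - 491.67) × 5/9 = 375.1833°C.
Final Celsius temperature: 375.1833 + 28.0000 = 403.1833°C.

403.18°C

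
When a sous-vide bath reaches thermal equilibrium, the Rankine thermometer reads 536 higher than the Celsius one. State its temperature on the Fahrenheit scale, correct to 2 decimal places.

Let x be the Celsius reading; then the Rankine reading is 1.8·x + 491.67.
(1.8·x + 491.67) - x = 536  ⇒  (0.8)·x = 44.33  ⇒  x = 55.4125°C.
In Fahrenheit: 55.4125 × 1.8 + 32 = 131.74°F.

131.74°F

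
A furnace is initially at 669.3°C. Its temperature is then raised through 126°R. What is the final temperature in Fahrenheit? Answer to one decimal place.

1362.7°F

The 126°R change is an interval, so only the factor 5/9 applies: +126 × 5/9 = +70.0000°C.
Final Celsius temperature: 669.3000 + 70.0000 = 739.3000°C.
In Fahrenheit: 739.3000 × 1.8 + 32 = 1362.7°F.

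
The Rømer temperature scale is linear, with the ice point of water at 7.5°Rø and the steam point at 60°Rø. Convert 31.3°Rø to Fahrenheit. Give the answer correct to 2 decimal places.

Linear interpolation between the fixed points: C = (31.3 - 7.5) × 100 / (60 - 7.5) = 45.3333°C.
Then 45.3333 × 1.8 + 32 = 113.60°F.

113.60°F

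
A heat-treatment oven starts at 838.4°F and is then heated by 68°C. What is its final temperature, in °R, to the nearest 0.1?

1420.5°R

Initial temperature in Celsius: (838.4 - 32) × 5/9 = 448.0000°C.
Final Celsius temperature: 448.0000 + 68.0000 = 516.0000°C.
In Rankine: 516.0000 × 1.8 + 491.67 = 1420.5°R.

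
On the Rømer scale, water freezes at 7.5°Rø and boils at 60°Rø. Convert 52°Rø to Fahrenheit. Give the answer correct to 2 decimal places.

184.57°F

Linear interpolation between the fixed points: C = (52 - 7.5) × 100 / (60 - 7.5) = 84.7619°C.
Then 84.7619 × 1.8 + 32 = 184.57°F.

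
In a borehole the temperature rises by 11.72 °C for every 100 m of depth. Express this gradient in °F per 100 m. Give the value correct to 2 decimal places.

The quantity depends on a temperature interval, so only the ratio of degree sizes applies; the offset between the scales is irrelevant.
A change of 1°C is a change of 1.8°F, so 11.72 × 1.8 = 21.10.

21.10 °F/100 m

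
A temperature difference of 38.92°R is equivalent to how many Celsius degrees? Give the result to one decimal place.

21.6°C

An interval of 1°R corresponds to 5/9°C.
38.92 × 5/9 = 21.6.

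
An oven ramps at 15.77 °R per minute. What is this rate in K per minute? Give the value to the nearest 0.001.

Since only a temperature interval is involved, the additive offset between the scales drops out.
A change of 1°R is a change of 5/9 K, so 15.77 × 5/9 = 8.761.

8.761 K/minute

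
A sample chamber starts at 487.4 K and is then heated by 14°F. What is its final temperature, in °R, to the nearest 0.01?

Initial temperature in Celsius: 487.4 - 273.15 = 214.2500°C.
The 14°F change is an interval, so only the factor 5/9 applies: +14 × 5/9 = +7.7778°C.
Final Celsius temperature: 214.2500 + 7.7778 = 222.0278°C.
In Rankine: 222.0278 × 1.8 + 491.67 = 891.32°R.

891.32°R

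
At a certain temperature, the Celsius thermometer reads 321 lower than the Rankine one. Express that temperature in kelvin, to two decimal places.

Let x be the Rankine reading; then the Celsius reading is 5/9·x - 273.15.
(5/9·x - 273.15) - x = -321  ⇒  (-4/9)·x = -47.85  ⇒  x = 107.6625°R.
In Celsius: (107.6625 - 491.67) × 5/9 = -213.3375°C.
In kelvin: -213.3375 + 273.15 = 59.81 K.

59.81 K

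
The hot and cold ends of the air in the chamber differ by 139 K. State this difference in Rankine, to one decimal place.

An interval of 1 K corresponds to 1.8°R.
139 × 1.8 = 250.2.

250.2°R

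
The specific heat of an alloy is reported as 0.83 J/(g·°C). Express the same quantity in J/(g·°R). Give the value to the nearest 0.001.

0.461 J/(g·°R)

The quantity depends on a temperature interval, so only the ratio of degree sizes applies; the offset between the scales is irrelevant.
A change of 1°R is a change of 5/9°C, so per °R the value is 0.83 × 5/9 = 0.461.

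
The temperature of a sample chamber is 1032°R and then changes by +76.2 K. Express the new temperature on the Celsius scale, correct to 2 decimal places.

376.38°C

Initial temperature in Celsius: (1032 - 491.67) × 5/9 = 300.1833°C.
The 76.2 K change is an interval; Kelvin and Celsius degrees are the same size, so ΔC = +76.2°C.
Final Celsius temperature: 300.1833 + 76.2000 = 376.3833°C.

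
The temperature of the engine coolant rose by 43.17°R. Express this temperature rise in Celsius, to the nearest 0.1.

An interval of 1°R corresponds to 5/9°C.
43.17 × 5/9 = 24.0.

24.0°C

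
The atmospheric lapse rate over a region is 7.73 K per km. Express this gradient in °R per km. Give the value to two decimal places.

13.91 °R/km

The quantity depends on a temperature interval, so only the ratio of degree sizes applies; the offset between the scales is irrelevant.
A change of 1 K is a change of 1.8°R, so 7.73 × 1.8 = 13.91.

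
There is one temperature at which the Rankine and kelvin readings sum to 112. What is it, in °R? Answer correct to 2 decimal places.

72.00°R

Let R be the Rankine reading. The kelvin reading is K = 5/9·R.
Require R + K = 112: (14/9)·R = 112.
R = (112) / (14/9) = 72.00.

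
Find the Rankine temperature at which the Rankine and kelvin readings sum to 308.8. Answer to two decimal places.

Let R be the Rankine reading. The kelvin reading is K = 5/9·R.
Require R + K = 308.8: (14/9)·R = 308.8.
R = (308.8) / (14/9) = 198.51.

198.51°R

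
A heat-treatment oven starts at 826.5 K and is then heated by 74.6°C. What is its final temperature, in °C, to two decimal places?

Initial temperature in Celsius: 826.5 - 273.15 = 553.3500°C.
Final Celsius temperature: 553.3500 + 74.6000 = 627.9500°C.

627.95°C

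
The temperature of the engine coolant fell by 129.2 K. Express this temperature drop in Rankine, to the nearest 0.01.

Only the scale ratio 1.8 matters for a change in temperature.
129.2 × 1.8 = 232.56.

232.56°R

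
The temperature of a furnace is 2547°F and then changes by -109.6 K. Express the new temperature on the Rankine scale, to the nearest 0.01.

Initial temperature in Celsius: (2547 - 32) × 5/9 = 1397.2222°C.
The 109.6 K change is an interval; Kelvin and Celsius degrees are the same size, so ΔC = -109.6°C.
Final Celsius temperature: 1397.2222 - 109.6000 = 1287.6222°C.
In Rankine: 1287.6222 × 1.8 + 491.67 = 2809.39°R.

2809.39°R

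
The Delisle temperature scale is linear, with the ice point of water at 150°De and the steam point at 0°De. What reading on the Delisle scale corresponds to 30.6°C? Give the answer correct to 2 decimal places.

104.10°De

Linearly onto the Delisle scale: 150 + (30.6000 / 100) × (0 - 150) = 104.10°De.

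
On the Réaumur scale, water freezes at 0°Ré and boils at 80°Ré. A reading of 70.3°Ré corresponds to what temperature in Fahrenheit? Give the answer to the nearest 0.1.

Linear interpolation between the fixed points: C = (70.3 - 0) × 100 / (80 - 0) = 87.8750°C.
Then 87.8750 × 1.8 + 32 = 190.2°F.

190.2°F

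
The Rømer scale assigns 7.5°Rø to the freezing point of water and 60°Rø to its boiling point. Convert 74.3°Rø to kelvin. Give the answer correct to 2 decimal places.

Linear interpolation between the fixed points: C = (74.3 - 7.5) × 100 / (60 - 7.5) = 127.2381°C.
Then 127.2381 + 273.15 = 400.39 K.

400.39 K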